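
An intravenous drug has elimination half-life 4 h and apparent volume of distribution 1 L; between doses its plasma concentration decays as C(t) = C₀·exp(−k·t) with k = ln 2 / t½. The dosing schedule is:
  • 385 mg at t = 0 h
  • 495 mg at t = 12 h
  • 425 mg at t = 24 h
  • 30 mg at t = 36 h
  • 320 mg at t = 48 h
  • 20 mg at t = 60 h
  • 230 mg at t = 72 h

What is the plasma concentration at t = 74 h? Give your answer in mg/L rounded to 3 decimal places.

k = ln 2 / 4 = 0.17329 per h
Dose 1 (385 mg at t=0 h): 385·exp(−0.17329·74) = 0.001 mg/L
Dose 2 (495 mg at t=12 h): 495·exp(−0.17329·62) = 0.011 mg/L
Dose 3 (425 mg at t=24 h): 425·exp(−0.17329·50) = 0.073 mg/L
Dose 4 (30 mg at t=36 h): 30·exp(−0.17329·38) = 0.041 mg/L
Dose 5 (320 mg at t=48 h): 320·exp(−0.17329·26) = 3.536 mg/L
Dose 6 (20 mg at t=60 h): 20·exp(−0.17329·14) = 1.768 mg/L
Dose 7 (230 mg at t=72 h): 230·exp(−0.17329·2) = 162.635 mg/L
C(74) = 0.001 + 0.011 + 0.073 + 0.041 + 3.536 + 1.768 + 162.635 = 168.064 mg/L

168.064 mg/L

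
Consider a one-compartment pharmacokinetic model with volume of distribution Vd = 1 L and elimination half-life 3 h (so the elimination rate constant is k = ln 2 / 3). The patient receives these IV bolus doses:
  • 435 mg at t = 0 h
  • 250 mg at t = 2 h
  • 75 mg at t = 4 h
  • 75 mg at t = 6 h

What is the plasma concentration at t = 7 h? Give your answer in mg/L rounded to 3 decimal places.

262.088 mg/L

k = ln 2 / 3 = 0.23105 per h
Dose 1 (435 mg at t=0 h): 435·exp(−0.23105·7) = 86.315 mg/L
Dose 2 (250 mg at t=2 h): 250·exp(−0.23105·5) = 78.745 mg/L
Dose 3 (75 mg at t=4 h): 75·exp(−0.23105·3) = 37.500 mg/L
Dose 4 (75 mg at t=6 h): 75·exp(−0.23105·1) = 59.528 mg/L
C(7) = 86.315 + 78.745 + 37.500 + 59.528 = 262.088 mg/L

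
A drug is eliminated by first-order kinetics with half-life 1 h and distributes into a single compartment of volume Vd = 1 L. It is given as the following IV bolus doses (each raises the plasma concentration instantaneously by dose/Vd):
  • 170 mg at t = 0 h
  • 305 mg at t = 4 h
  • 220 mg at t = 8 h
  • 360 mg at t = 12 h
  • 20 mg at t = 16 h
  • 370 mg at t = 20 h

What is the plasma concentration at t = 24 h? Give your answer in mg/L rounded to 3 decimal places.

23.295 mg/L

k = ln 2 / 1 = 0.69315 per h
Dose 1 (170 mg at t=0 h): 170·exp(−0.69315·24) = 0.000 mg/L
Dose 2 (305 mg at t=4 h): 305·exp(−0.69315·20) = 0.000 mg/L
Dose 3 (220 mg at t=8 h): 220·exp(−0.69315·16) = 0.003 mg/L
Dose 4 (360 mg at t=12 h): 360·exp(−0.69315·12) = 0.088 mg/L
Dose 5 (20 mg at t=16 h): 20·exp(−0.69315·8) = 0.078 mg/L
Dose 6 (370 mg at t=20 h): 370·exp(−0.69315·4) = 23.125 mg/L
C(24) = 0.000 + 0.000 + 0.003 + 0.088 + 0.078 + 23.125 = 23.295 mg/L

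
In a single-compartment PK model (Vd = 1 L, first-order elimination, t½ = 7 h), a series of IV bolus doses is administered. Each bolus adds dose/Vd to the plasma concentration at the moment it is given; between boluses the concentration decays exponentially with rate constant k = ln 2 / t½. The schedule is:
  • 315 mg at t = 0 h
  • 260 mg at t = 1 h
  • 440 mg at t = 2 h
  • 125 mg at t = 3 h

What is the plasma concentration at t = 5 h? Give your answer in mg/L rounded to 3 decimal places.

k = ln 2 / 7 = 0.09902 per h
Dose 1 (315 mg at t=0 h): 315·exp(−0.09902·5) = 191.995 mg/L
Dose 2 (260 mg at t=1 h): 260·exp(−0.09902·4) = 174.967 mg/L
Dose 3 (440 mg at t=2 h): 440·exp(−0.09902·3) = 326.919 mg/L
Dose 4 (125 mg at t=3 h): 125·exp(−0.09902·2) = 102.542 mg/L
C(5) = 191.995 + 174.967 + 326.919 + 102.542 = 796.422 mg/L

796.422 mg/L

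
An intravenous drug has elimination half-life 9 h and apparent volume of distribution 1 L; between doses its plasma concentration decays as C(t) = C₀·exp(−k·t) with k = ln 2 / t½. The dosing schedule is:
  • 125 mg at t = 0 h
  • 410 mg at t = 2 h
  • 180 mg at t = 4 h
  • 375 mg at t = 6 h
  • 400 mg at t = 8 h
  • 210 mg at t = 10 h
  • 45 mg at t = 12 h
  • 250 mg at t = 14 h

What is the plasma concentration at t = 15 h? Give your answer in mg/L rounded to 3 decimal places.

1098.046 mg/L

k = ln 2 / 9 = 0.07702 per h
Dose 1 (125 mg at t=0 h): 125·exp(−0.07702·15) = 39.373 mg/L
Dose 2 (410 mg at t=2 h): 410·exp(−0.07702·13) = 150.648 mg/L
Dose 3 (180 mg at t=4 h): 180·exp(−0.07702·11) = 77.152 mg/L
Dose 4 (375 mg at t=6 h): 375·exp(−0.07702·9) = 187.500 mg/L
Dose 5 (400 mg at t=8 h): 400·exp(−0.07702·7) = 233.306 mg/L
Dose 6 (210 mg at t=10 h): 210·exp(−0.07702·5) = 142.883 mg/L
Dose 7 (45 mg at t=12 h): 45·exp(−0.07702·3) = 35.717 mg/L
Dose 8 (250 mg at t=14 h): 250·exp(−0.07702·1) = 231.469 mg/L
C(15) = 39.373 + 150.648 + 77.152 + 187.500 + 233.306 + 142.883 + 35.717 + 231.469 = 1098.046 mg/L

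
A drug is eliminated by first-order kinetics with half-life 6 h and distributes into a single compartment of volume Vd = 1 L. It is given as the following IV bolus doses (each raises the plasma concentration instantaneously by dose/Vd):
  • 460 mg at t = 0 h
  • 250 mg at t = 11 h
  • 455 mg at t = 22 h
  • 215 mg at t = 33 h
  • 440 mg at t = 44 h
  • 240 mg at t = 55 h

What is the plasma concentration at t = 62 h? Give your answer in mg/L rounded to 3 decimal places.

174.975 mg/L

k = ln 2 / 6 = 0.11552 per h
Dose 1 (460 mg at t=0 h): 460·exp(−0.11552·62) = 0.357 mg/L
Dose 2 (250 mg at t=11 h): 250·exp(−0.11552·51) = 0.691 mg/L
Dose 3 (455 mg at t=22 h): 455·exp(−0.11552·40) = 4.479 mg/L
Dose 4 (215 mg at t=33 h): 215·exp(−0.11552·29) = 7.542 mg/L
Dose 5 (440 mg at t=44 h): 440·exp(−0.11552·18) = 55.000 mg/L
Dose 6 (240 mg at t=55 h): 240·exp(−0.11552·7) = 106.908 mg/L
C(62) = 0.357 + 0.691 + 4.479 + 7.542 + 55.000 + 106.908 = 174.975 mg/L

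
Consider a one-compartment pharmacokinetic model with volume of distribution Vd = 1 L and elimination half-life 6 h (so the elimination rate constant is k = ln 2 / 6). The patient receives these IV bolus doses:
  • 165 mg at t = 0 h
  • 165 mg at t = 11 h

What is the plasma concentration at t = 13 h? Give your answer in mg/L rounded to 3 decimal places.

167.710 mg/L

k = ln 2 / 6 = 0.11552 per h
Dose 1 (165 mg at t=0 h): 165·exp(−0.11552·13) = 36.750 mg/L
Dose 2 (165 mg at t=11 h): 165·exp(−0.11552·2) = 130.961 mg/L
C(13) = 36.750 + 130.961 = 167.710 mg/L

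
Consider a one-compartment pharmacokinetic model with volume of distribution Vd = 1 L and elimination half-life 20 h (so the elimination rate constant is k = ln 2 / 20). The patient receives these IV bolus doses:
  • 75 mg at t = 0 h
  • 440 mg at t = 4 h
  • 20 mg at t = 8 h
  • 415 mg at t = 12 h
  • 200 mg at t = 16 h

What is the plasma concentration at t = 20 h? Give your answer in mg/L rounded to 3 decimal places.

k = ln 2 / 20 = 0.03466 per h
Dose 1 (75 mg at t=0 h): 75·exp(−0.03466·20) = 37.500 mg/L
Dose 2 (440 mg at t=4 h): 440·exp(−0.03466·16) = 252.714 mg/L
Dose 3 (20 mg at t=8 h): 20·exp(−0.03466·12) = 13.195 mg/L
Dose 4 (415 mg at t=12 h): 415·exp(−0.03466·8) = 314.511 mg/L
Dose 5 (200 mg at t=16 h): 200·exp(−0.03466·4) = 174.110 mg/L
C(20) = 37.500 + 252.714 + 13.195 + 314.511 + 174.110 = 792.030 mg/L

792.030 mg/L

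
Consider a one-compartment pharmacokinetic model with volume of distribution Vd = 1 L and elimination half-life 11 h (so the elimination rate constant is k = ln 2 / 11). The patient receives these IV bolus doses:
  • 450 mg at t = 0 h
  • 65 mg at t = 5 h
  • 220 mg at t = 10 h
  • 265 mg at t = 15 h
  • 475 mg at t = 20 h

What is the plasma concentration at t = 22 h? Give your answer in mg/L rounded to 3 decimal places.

827.290 mg/L

k = ln 2 / 11 = 0.06301 per h
Dose 1 (450 mg at t=0 h): 450·exp(−0.06301·22) = 112.500 mg/L
Dose 2 (65 mg at t=5 h): 65·exp(−0.06301·17) = 22.268 mg/L
Dose 3 (220 mg at t=10 h): 220·exp(−0.06301·12) = 103.282 mg/L
Dose 4 (265 mg at t=15 h): 265·exp(−0.06301·7) = 170.483 mg/L
Dose 5 (475 mg at t=20 h): 475·exp(−0.06301·2) = 418.756 mg/L
C(22) = 112.500 + 22.268 + 103.282 + 170.483 + 418.756 = 827.290 mg/L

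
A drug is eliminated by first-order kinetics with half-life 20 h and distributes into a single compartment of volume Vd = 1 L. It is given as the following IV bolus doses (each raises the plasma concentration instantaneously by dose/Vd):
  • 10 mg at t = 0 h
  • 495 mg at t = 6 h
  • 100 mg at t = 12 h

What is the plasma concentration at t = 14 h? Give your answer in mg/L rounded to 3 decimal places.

k = ln 2 / 20 = 0.03466 per h
Dose 1 (10 mg at t=0 h): 10·exp(−0.03466·14) = 6.156 mg/L
Dose 2 (495 mg at t=6 h): 495·exp(−0.03466·8) = 375.140 mg/L
Dose 3 (100 mg at t=12 h): 100·exp(−0.03466·2) = 93.303 mg/L
C(14) = 6.156 + 375.140 + 93.303 = 474.599 mg/L

474.599 mg/L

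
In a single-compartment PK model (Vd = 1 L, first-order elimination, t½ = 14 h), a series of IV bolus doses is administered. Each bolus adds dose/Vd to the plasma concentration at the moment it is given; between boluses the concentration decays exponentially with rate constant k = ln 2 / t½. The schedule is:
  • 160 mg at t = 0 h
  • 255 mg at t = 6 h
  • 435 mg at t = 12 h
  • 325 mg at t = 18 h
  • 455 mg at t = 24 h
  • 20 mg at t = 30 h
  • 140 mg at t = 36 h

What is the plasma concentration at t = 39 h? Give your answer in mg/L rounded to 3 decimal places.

k = ln 2 / 14 = 0.04951 per h
Dose 1 (160 mg at t=0 h): 160·exp(−0.04951·39) = 23.203 mg/L
Dose 2 (255 mg at t=6 h): 255·exp(−0.04951·33) = 49.770 mg/L
Dose 3 (435 mg at t=12 h): 435·exp(−0.04951·27) = 114.270 mg/L
Dose 4 (325 mg at t=18 h): 325·exp(−0.04951·21) = 114.905 mg/L
Dose 5 (455 mg at t=24 h): 455·exp(−0.04951·15) = 216.511 mg/L
Dose 6 (20 mg at t=30 h): 20·exp(−0.04951·9) = 12.809 mg/L
Dose 7 (140 mg at t=36 h): 140·exp(−0.04951·3) = 120.676 mg/L
C(39) = 23.203 + 49.770 + 114.270 + 114.905 + 216.511 + 12.809 + 120.676 = 652.143 mg/L

652.143 mg/L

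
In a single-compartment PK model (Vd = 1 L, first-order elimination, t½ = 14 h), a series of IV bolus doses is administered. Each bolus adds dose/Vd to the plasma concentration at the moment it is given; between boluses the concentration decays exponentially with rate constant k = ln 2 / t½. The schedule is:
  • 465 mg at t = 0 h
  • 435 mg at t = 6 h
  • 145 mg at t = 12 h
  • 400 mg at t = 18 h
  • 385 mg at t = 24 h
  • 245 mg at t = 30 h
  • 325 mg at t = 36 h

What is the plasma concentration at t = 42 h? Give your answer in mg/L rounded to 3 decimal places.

820.682 mg/L

k = ln 2 / 14 = 0.04951 per h
Dose 1 (465 mg at t=0 h): 465·exp(−0.04951·42) = 58.125 mg/L
Dose 2 (435 mg at t=6 h): 435·exp(−0.04951·36) = 73.183 mg/L
Dose 3 (145 mg at t=12 h): 145·exp(−0.04951·30) = 32.832 mg/L
Dose 4 (400 mg at t=18 h): 400·exp(−0.04951·24) = 121.901 mg/L
Dose 5 (385 mg at t=24 h): 385·exp(−0.04951·18) = 157.915 mg/L
Dose 6 (245 mg at t=30 h): 245·exp(−0.04951·12) = 135.251 mg/L
Dose 7 (325 mg at t=36 h): 325·exp(−0.04951·6) = 241.474 mg/L
C(42) = 58.125 + 73.183 + 32.832 + 121.901 + 157.915 + 135.251 + 241.474 = 820.682 mg/L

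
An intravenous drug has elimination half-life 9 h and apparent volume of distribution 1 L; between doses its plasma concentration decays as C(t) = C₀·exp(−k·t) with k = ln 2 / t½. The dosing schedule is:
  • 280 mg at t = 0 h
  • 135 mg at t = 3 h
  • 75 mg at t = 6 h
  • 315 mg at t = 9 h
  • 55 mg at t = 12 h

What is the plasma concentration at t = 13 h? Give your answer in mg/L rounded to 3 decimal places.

k = ln 2 / 9 = 0.07702 per h
Dose 1 (280 mg at t=0 h): 280·exp(−0.07702·13) = 102.881 mg/L
Dose 2 (135 mg at t=3 h): 135·exp(−0.07702·10) = 62.497 mg/L
Dose 3 (75 mg at t=6 h): 75·exp(−0.07702·7) = 43.745 mg/L
Dose 4 (315 mg at t=9 h): 315·exp(−0.07702·4) = 231.483 mg/L
Dose 5 (55 mg at t=12 h): 55·exp(−0.07702·1) = 50.923 mg/L
C(13) = 102.881 + 62.497 + 43.745 + 231.483 + 50.923 = 491.529 mg/L

491.529 mg/L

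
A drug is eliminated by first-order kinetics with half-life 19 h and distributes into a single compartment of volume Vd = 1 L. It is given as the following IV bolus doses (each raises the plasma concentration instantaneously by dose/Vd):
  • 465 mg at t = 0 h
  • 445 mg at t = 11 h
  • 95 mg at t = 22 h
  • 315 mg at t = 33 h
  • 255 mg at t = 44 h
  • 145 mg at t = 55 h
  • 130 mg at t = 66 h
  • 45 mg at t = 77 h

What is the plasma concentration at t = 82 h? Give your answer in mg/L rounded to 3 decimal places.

348.004 mg/L

k = ln 2 / 19 = 0.03648 per h
Dose 1 (465 mg at t=0 h): 465·exp(−0.03648·82) = 23.349 mg/L
Dose 2 (445 mg at t=11 h): 445·exp(−0.03648·71) = 33.378 mg/L
Dose 3 (95 mg at t=22 h): 95·exp(−0.03648·60) = 10.644 mg/L
Dose 4 (315 mg at t=33 h): 315·exp(−0.03648·49) = 52.719 mg/L
Dose 5 (255 mg at t=44 h): 255·exp(−0.03648·38) = 63.750 mg/L
Dose 6 (145 mg at t=55 h): 145·exp(−0.03648·27) = 54.149 mg/L
Dose 7 (130 mg at t=66 h): 130·exp(−0.03648·16) = 72.518 mg/L
Dose 8 (45 mg at t=77 h): 45·exp(−0.03648·5) = 37.497 mg/L
C(82) = 23.349 + 33.378 + 10.644 + 52.719 + 63.750 + 54.149 + 72.518 + 37.497 = 348.004 mg/L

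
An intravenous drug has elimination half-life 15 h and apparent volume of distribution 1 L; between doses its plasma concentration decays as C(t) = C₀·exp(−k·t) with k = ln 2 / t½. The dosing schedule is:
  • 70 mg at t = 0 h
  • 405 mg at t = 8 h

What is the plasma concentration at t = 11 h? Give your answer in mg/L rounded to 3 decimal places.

k = ln 2 / 15 = 0.04621 per h
Dose 1 (70 mg at t=0 h): 70·exp(−0.04621·11) = 42.106 mg/L
Dose 2 (405 mg at t=8 h): 405·exp(−0.04621·3) = 352.573 mg/L
C(11) = 42.106 + 352.573 = 394.679 mg/L

394.679 mg/L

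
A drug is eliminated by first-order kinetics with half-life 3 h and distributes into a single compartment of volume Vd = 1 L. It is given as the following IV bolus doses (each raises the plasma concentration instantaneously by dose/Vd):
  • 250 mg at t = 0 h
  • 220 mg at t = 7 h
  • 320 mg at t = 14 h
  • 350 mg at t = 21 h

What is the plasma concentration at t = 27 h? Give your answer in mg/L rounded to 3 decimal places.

k = ln 2 / 3 = 0.23105 per h
Dose 1 (250 mg at t=0 h): 250·exp(−0.23105·27) = 0.488 mg/L
Dose 2 (220 mg at t=7 h): 220·exp(−0.23105·20) = 2.165 mg/L
Dose 3 (320 mg at t=14 h): 320·exp(−0.23105·13) = 15.874 mg/L
Dose 4 (350 mg at t=21 h): 350·exp(−0.23105·6) = 87.500 mg/L
C(27) = 0.488 + 2.165 + 15.874 + 87.500 = 106.028 mg/L

106.028 mg/L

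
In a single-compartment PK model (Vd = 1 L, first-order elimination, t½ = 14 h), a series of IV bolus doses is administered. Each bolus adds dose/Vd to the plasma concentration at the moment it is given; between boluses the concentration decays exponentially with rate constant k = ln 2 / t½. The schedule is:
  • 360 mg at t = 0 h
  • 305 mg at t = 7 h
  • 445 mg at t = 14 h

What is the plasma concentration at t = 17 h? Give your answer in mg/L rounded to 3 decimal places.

k = ln 2 / 14 = 0.04951 per h
Dose 1 (360 mg at t=0 h): 360·exp(−0.04951·17) = 155.155 mg/L
Dose 2 (305 mg at t=7 h): 305·exp(−0.04951·10) = 185.900 mg/L
Dose 3 (445 mg at t=14 h): 445·exp(−0.04951·3) = 383.578 mg/L
C(17) = 155.155 + 185.900 + 383.578 = 724.633 mg/L

724.633 mg/L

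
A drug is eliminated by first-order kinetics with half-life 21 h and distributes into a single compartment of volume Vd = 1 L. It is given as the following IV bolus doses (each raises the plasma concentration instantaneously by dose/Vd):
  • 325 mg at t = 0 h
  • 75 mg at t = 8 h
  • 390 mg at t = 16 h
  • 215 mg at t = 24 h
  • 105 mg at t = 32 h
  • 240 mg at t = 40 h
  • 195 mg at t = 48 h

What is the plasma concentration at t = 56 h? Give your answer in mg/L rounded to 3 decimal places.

k = ln 2 / 21 = 0.03301 per h
Dose 1 (325 mg at t=0 h): 325·exp(−0.03301·56) = 51.184 mg/L
Dose 2 (75 mg at t=8 h): 75·exp(−0.03301·48) = 15.381 mg/L
Dose 3 (390 mg at t=16 h): 390·exp(−0.03301·40) = 104.154 mg/L
Dose 4 (215 mg at t=24 h): 215·exp(−0.03301·32) = 74.770 mg/L
Dose 5 (105 mg at t=32 h): 105·exp(−0.03301·24) = 47.550 mg/L
Dose 6 (240 mg at t=40 h): 240·exp(−0.03301·16) = 141.532 mg/L
Dose 7 (195 mg at t=48 h): 195·exp(−0.03301·8) = 149.746 mg/L
C(56) = 51.184 + 15.381 + 104.154 + 74.770 + 47.550 + 141.532 + 149.746 = 584.318 mg/L

584.318 mg/L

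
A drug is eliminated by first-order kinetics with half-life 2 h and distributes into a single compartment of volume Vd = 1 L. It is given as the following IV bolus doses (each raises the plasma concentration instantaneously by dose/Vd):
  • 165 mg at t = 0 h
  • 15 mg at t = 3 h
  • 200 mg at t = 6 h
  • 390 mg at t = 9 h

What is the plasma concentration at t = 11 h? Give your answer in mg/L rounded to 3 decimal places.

234.939 mg/L

k = ln 2 / 2 = 0.34657 per h
Dose 1 (165 mg at t=0 h): 165·exp(−0.34657·11) = 3.646 mg/L
Dose 2 (15 mg at t=3 h): 15·exp(−0.34657·8) = 0.938 mg/L
Dose 3 (200 mg at t=6 h): 200·exp(−0.34657·5) = 35.355 mg/L
Dose 4 (390 mg at t=9 h): 390·exp(−0.34657·2) = 195.000 mg/L
C(11) = 3.646 + 0.938 + 35.355 + 195.000 = 234.939 mg/L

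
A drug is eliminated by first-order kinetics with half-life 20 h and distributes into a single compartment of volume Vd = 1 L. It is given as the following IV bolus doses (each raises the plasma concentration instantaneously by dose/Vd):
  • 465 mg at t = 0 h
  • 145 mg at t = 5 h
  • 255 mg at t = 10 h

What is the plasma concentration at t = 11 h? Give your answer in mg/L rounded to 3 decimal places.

681.695 mg/L

k = ln 2 / 20 = 0.03466 per h
Dose 1 (465 mg at t=0 h): 465·exp(−0.03466·11) = 317.604 mg/L
Dose 2 (145 mg at t=5 h): 145·exp(−0.03466·6) = 117.777 mg/L
Dose 3 (255 mg at t=10 h): 255·exp(−0.03466·1) = 246.314 mg/L
C(11) = 317.604 + 117.777 + 246.314 = 681.695 mg/L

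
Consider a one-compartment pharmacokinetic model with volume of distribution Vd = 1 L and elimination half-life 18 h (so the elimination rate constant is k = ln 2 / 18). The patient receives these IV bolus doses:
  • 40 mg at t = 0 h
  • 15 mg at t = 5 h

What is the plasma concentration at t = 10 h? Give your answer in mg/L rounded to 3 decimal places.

k = ln 2 / 18 = 0.03851 per h
Dose 1 (40 mg at t=0 h): 40·exp(−0.03851·10) = 27.216 mg/L
Dose 2 (15 mg at t=5 h): 15·exp(−0.03851·5) = 12.373 mg/L
C(10) = 27.216 + 12.373 = 39.589 mg/L

39.589 mg/L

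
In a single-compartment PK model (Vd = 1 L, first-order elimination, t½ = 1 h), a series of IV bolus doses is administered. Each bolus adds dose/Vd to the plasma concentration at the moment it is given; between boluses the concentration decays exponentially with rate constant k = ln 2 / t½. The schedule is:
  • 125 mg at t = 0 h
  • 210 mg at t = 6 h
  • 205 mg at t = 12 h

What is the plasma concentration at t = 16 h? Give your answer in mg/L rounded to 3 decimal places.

13.019 mg/L

k = ln 2 / 1 = 0.69315 per h
Dose 1 (125 mg at t=0 h): 125·exp(−0.69315·16) = 0.002 mg/L
Dose 2 (210 mg at t=6 h): 210·exp(−0.69315·10) = 0.205 mg/L
Dose 3 (205 mg at t=12 h): 205·exp(−0.69315·4) = 12.812 mg/L
C(16) = 0.002 + 0.205 + 12.812 = 13.019 mg/L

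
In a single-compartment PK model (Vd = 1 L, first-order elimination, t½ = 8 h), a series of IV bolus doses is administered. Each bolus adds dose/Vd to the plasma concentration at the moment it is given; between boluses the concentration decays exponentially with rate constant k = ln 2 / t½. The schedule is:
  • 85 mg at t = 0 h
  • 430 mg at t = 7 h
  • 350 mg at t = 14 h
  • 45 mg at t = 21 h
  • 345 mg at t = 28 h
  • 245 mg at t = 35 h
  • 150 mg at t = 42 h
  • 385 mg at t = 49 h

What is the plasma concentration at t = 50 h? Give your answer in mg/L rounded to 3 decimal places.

576.719 mg/L

k = ln 2 / 8 = 0.08664 per h
Dose 1 (85 mg at t=0 h): 85·exp(−0.08664·50) = 1.117 mg/L
Dose 2 (430 mg at t=7 h): 430·exp(−0.08664·43) = 10.362 mg/L
Dose 3 (350 mg at t=14 h): 350·exp(−0.08664·36) = 15.468 mg/L
Dose 4 (45 mg at t=21 h): 45·exp(−0.08664·29) = 3.647 mg/L
Dose 5 (345 mg at t=28 h): 345·exp(−0.08664·22) = 51.285 mg/L
Dose 6 (245 mg at t=35 h): 245·exp(−0.08664·15) = 66.794 mg/L
Dose 7 (150 mg at t=42 h): 150·exp(−0.08664·8) = 75.000 mg/L
Dose 8 (385 mg at t=49 h): 385·exp(−0.08664·1) = 353.047 mg/L
C(50) = 1.117 + 10.362 + 15.468 + 3.647 + 51.285 + 66.794 + 75.000 + 353.047 = 576.719 mg/L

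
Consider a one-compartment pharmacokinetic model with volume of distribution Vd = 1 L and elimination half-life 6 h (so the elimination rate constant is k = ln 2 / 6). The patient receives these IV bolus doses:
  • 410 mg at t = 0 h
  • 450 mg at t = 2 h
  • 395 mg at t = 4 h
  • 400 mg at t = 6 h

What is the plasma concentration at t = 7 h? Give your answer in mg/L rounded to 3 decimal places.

k = ln 2 / 6 = 0.11552 per h
Dose 1 (410 mg at t=0 h): 410·exp(−0.11552·7) = 182.634 mg/L
Dose 2 (450 mg at t=2 h): 450·exp(−0.11552·5) = 252.554 mg/L
Dose 3 (395 mg at t=4 h): 395·exp(−0.11552·3) = 279.307 mg/L
Dose 4 (400 mg at t=6 h): 400·exp(−0.11552·1) = 356.359 mg/L
C(7) = 182.634 + 252.554 + 279.307 + 356.359 = 1070.855 mg/L

1070.855 mg/L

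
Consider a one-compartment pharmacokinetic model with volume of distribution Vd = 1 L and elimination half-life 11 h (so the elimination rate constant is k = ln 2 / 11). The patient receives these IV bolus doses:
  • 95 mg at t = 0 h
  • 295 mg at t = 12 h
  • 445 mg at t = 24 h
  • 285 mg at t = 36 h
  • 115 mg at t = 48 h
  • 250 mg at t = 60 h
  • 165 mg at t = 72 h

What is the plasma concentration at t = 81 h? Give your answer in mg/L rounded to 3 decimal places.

207.897 mg/L

k = ln 2 / 11 = 0.06301 per h
Dose 1 (95 mg at t=0 h): 95·exp(−0.06301·81) = 0.577 mg/L
Dose 2 (295 mg at t=12 h): 295·exp(−0.06301·69) = 3.815 mg/L
Dose 3 (445 mg at t=24 h): 445·exp(−0.06301·57) = 12.260 mg/L
Dose 4 (285 mg at t=36 h): 285·exp(−0.06301·45) = 16.725 mg/L
Dose 5 (115 mg at t=48 h): 115·exp(−0.06301·33) = 14.375 mg/L
Dose 6 (250 mg at t=60 h): 250·exp(−0.06301·21) = 66.565 mg/L
Dose 7 (165 mg at t=72 h): 165·exp(−0.06301·9) = 93.581 mg/L
C(81) = 0.577 + 3.815 + 12.260 + 16.725 + 14.375 + 66.565 + 93.581 = 207.897 mg/L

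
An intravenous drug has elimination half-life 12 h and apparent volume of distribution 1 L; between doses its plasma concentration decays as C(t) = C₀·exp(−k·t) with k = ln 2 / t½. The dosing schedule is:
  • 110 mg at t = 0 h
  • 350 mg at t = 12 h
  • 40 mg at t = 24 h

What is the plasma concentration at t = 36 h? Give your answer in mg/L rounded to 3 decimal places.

k = ln 2 / 12 = 0.05776 per h
Dose 1 (110 mg at t=0 h): 110·exp(−0.05776·36) = 13.750 mg/L
Dose 2 (350 mg at t=12 h): 350·exp(−0.05776·24) = 87.500 mg/L
Dose 3 (40 mg at t=24 h): 40·exp(−0.05776·12) = 20.000 mg/L
C(36) = 13.750 + 87.500 + 20.000 = 121.250 mg/L

121.250 mg/L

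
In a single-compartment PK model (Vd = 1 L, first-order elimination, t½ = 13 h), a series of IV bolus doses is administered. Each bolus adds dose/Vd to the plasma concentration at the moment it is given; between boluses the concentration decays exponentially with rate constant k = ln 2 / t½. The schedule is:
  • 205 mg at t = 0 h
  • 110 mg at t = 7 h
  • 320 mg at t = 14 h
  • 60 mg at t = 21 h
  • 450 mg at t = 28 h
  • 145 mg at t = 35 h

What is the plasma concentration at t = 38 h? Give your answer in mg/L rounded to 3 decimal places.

k = ln 2 / 13 = 0.05332 per h
Dose 1 (205 mg at t=0 h): 205·exp(−0.05332·38) = 27.028 mg/L
Dose 2 (110 mg at t=7 h): 110·exp(−0.05332·31) = 21.065 mg/L
Dose 3 (320 mg at t=14 h): 320·exp(−0.05332·24) = 89.003 mg/L
Dose 4 (60 mg at t=21 h): 60·exp(−0.05332·17) = 24.238 mg/L
Dose 5 (450 mg at t=28 h): 450·exp(−0.05332·10) = 264.029 mg/L
Dose 6 (145 mg at t=35 h): 145·exp(−0.05332·3) = 123.566 mg/L
C(38) = 27.028 + 21.065 + 89.003 + 24.238 + 264.029 + 123.566 = 548.928 mg/L

548.928 mg/L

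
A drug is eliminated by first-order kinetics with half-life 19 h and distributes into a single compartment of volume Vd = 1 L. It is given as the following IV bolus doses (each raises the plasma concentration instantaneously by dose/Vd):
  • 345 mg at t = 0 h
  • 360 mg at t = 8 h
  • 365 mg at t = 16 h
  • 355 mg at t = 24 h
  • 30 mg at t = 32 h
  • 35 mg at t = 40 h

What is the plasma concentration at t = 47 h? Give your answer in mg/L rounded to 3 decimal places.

k = ln 2 / 19 = 0.03648 per h
Dose 1 (345 mg at t=0 h): 345·exp(−0.03648·47) = 62.111 mg/L
Dose 2 (360 mg at t=8 h): 360·exp(−0.03648·39) = 86.776 mg/L
Dose 3 (365 mg at t=16 h): 365·exp(−0.03648·31) = 117.798 mg/L
Dose 4 (355 mg at t=24 h): 355·exp(−0.03648·23) = 153.399 mg/L
Dose 5 (30 mg at t=32 h): 30·exp(−0.03648·15) = 17.357 mg/L
Dose 6 (35 mg at t=40 h): 35·exp(−0.03648·7) = 27.112 mg/L
C(47) = 62.111 + 86.776 + 117.798 + 153.399 + 17.357 + 27.112 = 464.553 mg/L

464.553 mg/L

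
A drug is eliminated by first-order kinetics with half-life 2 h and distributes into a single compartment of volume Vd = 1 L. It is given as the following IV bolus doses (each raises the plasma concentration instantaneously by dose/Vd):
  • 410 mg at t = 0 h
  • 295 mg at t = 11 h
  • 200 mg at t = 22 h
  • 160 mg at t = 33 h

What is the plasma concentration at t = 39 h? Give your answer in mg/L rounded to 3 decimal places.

20.571 mg/L

k = ln 2 / 2 = 0.34657 per h
Dose 1 (410 mg at t=0 h): 410·exp(−0.34657·39) = 0.001 mg/L
Dose 2 (295 mg at t=11 h): 295·exp(−0.34657·28) = 0.018 mg/L
Dose 3 (200 mg at t=22 h): 200·exp(−0.34657·17) = 0.552 mg/L
Dose 4 (160 mg at t=33 h): 160·exp(−0.34657·6) = 20.000 mg/L
C(39) = 0.001 + 0.018 + 0.552 + 20.000 = 20.571 mg/L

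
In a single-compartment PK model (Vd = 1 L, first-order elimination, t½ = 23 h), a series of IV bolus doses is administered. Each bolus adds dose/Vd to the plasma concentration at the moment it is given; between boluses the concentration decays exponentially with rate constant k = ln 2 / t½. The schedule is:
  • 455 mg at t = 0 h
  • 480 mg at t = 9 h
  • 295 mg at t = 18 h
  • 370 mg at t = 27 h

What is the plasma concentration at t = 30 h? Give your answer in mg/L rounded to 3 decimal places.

982.634 mg/L

k = ln 2 / 23 = 0.03014 per h
Dose 1 (455 mg at t=0 h): 455·exp(−0.03014·30) = 184.231 mg/L
Dose 2 (480 mg at t=9 h): 480·exp(−0.03014·21) = 254.911 mg/L
Dose 3 (295 mg at t=18 h): 295·exp(−0.03014·12) = 205.477 mg/L
Dose 4 (370 mg at t=27 h): 370·exp(−0.03014·3) = 338.016 mg/L
C(30) = 184.231 + 254.911 + 205.477 + 338.016 = 982.634 mg/L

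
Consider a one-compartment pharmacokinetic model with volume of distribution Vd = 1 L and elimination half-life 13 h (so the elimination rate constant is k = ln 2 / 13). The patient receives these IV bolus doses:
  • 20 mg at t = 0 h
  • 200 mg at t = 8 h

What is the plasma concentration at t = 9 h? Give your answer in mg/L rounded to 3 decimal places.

k = ln 2 / 13 = 0.05332 per h
Dose 1 (20 mg at t=0 h): 20·exp(−0.05332·9) = 12.377 mg/L
Dose 2 (200 mg at t=8 h): 200·exp(−0.05332·1) = 189.616 mg/L
C(9) = 12.377 + 189.616 = 201.993 mg/L

201.993 mg/L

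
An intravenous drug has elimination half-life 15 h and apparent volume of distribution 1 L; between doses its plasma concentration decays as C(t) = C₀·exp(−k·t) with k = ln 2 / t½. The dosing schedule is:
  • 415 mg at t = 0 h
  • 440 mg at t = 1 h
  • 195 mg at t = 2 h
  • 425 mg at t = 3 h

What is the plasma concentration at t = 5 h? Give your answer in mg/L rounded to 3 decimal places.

k = ln 2 / 15 = 0.04621 per h
Dose 1 (415 mg at t=0 h): 415·exp(−0.04621·5) = 329.386 mg/L
Dose 2 (440 mg at t=1 h): 440·exp(−0.04621·4) = 365.745 mg/L
Dose 3 (195 mg at t=2 h): 195·exp(−0.04621·3) = 169.757 mg/L
Dose 4 (425 mg at t=3 h): 425·exp(−0.04621·2) = 387.482 mg/L
C(5) = 329.386 + 365.745 + 169.757 + 387.482 = 1252.370 mg/L

1252.370 mg/L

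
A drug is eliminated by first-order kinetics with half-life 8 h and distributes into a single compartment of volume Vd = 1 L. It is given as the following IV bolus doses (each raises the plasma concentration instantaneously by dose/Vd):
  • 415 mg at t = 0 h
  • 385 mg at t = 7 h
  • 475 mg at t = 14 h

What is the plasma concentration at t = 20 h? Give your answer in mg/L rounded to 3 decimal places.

k = ln 2 / 8 = 0.08664 per h
Dose 1 (415 mg at t=0 h): 415·exp(−0.08664·20) = 73.362 mg/L
Dose 2 (385 mg at t=7 h): 385·exp(−0.08664·13) = 124.821 mg/L
Dose 3 (475 mg at t=14 h): 475·exp(−0.08664·6) = 282.437 mg/L
C(20) = 73.362 + 124.821 + 282.437 = 480.620 mg/L

480.620 mg/L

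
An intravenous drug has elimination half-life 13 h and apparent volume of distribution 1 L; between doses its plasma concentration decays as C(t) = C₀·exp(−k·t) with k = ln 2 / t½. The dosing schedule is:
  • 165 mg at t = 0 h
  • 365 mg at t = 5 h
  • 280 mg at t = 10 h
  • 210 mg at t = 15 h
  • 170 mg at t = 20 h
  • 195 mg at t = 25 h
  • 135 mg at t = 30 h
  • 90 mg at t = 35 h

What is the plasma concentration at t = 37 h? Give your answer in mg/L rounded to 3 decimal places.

k = ln 2 / 13 = 0.05332 per h
Dose 1 (165 mg at t=0 h): 165·exp(−0.05332·37) = 22.946 mg/L
Dose 2 (365 mg at t=5 h): 365·exp(−0.05332·32) = 66.267 mg/L
Dose 3 (280 mg at t=10 h): 280·exp(−0.05332·27) = 66.365 mg/L
Dose 4 (210 mg at t=15 h): 210·exp(−0.05332·22) = 64.981 mg/L
Dose 5 (170 mg at t=20 h): 170·exp(−0.05332·17) = 68.674 mg/L
Dose 6 (195 mg at t=25 h): 195·exp(−0.05332·12) = 102.840 mg/L
Dose 7 (135 mg at t=30 h): 135·exp(−0.05332·7) = 92.948 mg/L
Dose 8 (90 mg at t=35 h): 90·exp(−0.05332·2) = 80.897 mg/L
C(37) = 22.946 + 66.267 + 66.365 + 64.981 + 68.674 + 102.840 + 92.948 + 80.897 = 565.918 mg/L

565.918 mg/L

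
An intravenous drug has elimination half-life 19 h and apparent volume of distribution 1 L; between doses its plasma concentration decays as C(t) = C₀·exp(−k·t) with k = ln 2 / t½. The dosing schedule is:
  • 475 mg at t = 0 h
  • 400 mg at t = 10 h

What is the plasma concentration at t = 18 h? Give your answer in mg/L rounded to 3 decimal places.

545.076 mg/L

k = ln 2 / 19 = 0.03648 per h
Dose 1 (475 mg at t=0 h): 475·exp(−0.03648·18) = 246.324 mg/L
Dose 2 (400 mg at t=10 h): 400·exp(−0.03648·8) = 298.752 mg/L
C(18) = 246.324 + 298.752 = 545.076 mg/L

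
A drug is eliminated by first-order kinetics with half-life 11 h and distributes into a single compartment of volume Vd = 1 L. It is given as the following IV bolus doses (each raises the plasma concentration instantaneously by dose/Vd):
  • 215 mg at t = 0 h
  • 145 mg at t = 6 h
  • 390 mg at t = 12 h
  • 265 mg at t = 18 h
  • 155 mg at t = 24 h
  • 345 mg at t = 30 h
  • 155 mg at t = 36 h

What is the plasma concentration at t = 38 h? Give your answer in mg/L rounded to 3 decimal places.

k = ln 2 / 11 = 0.06301 per h
Dose 1 (215 mg at t=0 h): 215·exp(−0.06301·38) = 19.612 mg/L
Dose 2 (145 mg at t=6 h): 145·exp(−0.06301·32) = 19.304 mg/L
Dose 3 (390 mg at t=12 h): 390·exp(−0.06301·26) = 75.777 mg/L
Dose 4 (265 mg at t=18 h): 265·exp(−0.06301·20) = 75.148 mg/L
Dose 5 (155 mg at t=24 h): 155·exp(−0.06301·14) = 64.151 mg/L
Dose 6 (345 mg at t=30 h): 345·exp(−0.06301·8) = 208.395 mg/L
Dose 7 (155 mg at t=36 h): 155·exp(−0.06301·2) = 136.647 mg/L
C(38) = 19.612 + 19.304 + 75.777 + 75.148 + 64.151 + 208.395 + 136.647 = 599.034 mg/L

599.034 mg/L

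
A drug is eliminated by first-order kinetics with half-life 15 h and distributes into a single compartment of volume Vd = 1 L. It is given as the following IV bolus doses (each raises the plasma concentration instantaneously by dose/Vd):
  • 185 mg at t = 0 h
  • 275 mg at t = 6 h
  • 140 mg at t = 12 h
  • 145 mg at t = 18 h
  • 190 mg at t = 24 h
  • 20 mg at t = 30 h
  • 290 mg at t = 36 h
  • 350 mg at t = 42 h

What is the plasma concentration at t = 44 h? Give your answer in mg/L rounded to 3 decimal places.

k = ln 2 / 15 = 0.04621 per h
Dose 1 (185 mg at t=0 h): 185·exp(−0.04621·44) = 24.219 mg/L
Dose 2 (275 mg at t=6 h): 275·exp(−0.04621·38) = 47.503 mg/L
Dose 3 (140 mg at t=12 h): 140·exp(−0.04621·32) = 31.910 mg/L
Dose 4 (145 mg at t=18 h): 145·exp(−0.04621·26) = 43.610 mg/L
Dose 5 (190 mg at t=24 h): 190·exp(−0.04621·20) = 75.402 mg/L
Dose 6 (20 mg at t=30 h): 20·exp(−0.04621·14) = 10.473 mg/L
Dose 7 (290 mg at t=36 h): 290·exp(−0.04621·8) = 200.377 mg/L
Dose 8 (350 mg at t=42 h): 350·exp(−0.04621·2) = 319.103 mg/L
C(44) = 24.219 + 47.503 + 31.910 + 43.610 + 75.402 + 10.473 + 200.377 + 319.103 = 752.597 mg/L

752.597 mg/L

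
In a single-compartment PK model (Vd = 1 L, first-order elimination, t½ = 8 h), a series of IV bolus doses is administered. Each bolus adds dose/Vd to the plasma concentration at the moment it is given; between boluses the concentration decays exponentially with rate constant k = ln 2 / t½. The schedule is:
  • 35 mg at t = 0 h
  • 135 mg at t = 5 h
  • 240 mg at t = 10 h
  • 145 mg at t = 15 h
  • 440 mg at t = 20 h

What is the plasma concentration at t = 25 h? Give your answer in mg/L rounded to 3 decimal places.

439.577 mg/L

k = ln 2 / 8 = 0.08664 per h
Dose 1 (35 mg at t=0 h): 35·exp(−0.08664·25) = 4.012 mg/L
Dose 2 (135 mg at t=5 h): 135·exp(−0.08664·20) = 23.865 mg/L
Dose 3 (240 mg at t=10 h): 240·exp(−0.08664·15) = 65.430 mg/L
Dose 4 (145 mg at t=15 h): 145·exp(−0.08664·10) = 60.965 mg/L
Dose 5 (440 mg at t=20 h): 440·exp(−0.08664·5) = 285.305 mg/L
C(25) = 4.012 + 23.865 + 65.430 + 60.965 + 285.305 = 439.577 mg/L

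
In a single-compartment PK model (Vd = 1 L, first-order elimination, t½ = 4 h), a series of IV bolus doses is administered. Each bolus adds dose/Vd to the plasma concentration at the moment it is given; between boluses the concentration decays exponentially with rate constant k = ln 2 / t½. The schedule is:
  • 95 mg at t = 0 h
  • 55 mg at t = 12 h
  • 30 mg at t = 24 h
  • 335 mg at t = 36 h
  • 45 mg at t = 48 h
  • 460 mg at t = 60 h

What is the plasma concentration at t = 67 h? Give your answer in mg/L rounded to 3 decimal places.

k = ln 2 / 4 = 0.17329 per h
Dose 1 (95 mg at t=0 h): 95·exp(−0.17329·67) = 0.001 mg/L
Dose 2 (55 mg at t=12 h): 55·exp(−0.17329·55) = 0.004 mg/L
Dose 3 (30 mg at t=24 h): 30·exp(−0.17329·43) = 0.017 mg/L
Dose 4 (335 mg at t=36 h): 335·exp(−0.17329·31) = 1.556 mg/L
Dose 5 (45 mg at t=48 h): 45·exp(−0.17329·19) = 1.672 mg/L
Dose 6 (460 mg at t=60 h): 460·exp(−0.17329·7) = 136.759 mg/L
C(67) = 0.001 + 0.004 + 0.017 + 1.556 + 1.672 + 136.759 = 140.010 mg/L

140.010 mg/L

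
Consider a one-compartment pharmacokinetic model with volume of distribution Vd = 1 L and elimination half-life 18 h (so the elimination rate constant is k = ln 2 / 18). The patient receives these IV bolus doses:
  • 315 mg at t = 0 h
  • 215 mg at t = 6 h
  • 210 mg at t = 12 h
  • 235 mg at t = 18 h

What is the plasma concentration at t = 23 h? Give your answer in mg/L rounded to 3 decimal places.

k = ln 2 / 18 = 0.03851 per h
Dose 1 (315 mg at t=0 h): 315·exp(−0.03851·23) = 129.916 mg/L
Dose 2 (215 mg at t=6 h): 215·exp(−0.03851·17) = 111.720 mg/L
Dose 3 (210 mg at t=12 h): 210·exp(−0.03851·11) = 137.485 mg/L
Dose 4 (235 mg at t=18 h): 235·exp(−0.03851·5) = 193.842 mg/L
C(23) = 129.916 + 111.720 + 137.485 + 193.842 = 572.964 mg/L

572.964 mg/L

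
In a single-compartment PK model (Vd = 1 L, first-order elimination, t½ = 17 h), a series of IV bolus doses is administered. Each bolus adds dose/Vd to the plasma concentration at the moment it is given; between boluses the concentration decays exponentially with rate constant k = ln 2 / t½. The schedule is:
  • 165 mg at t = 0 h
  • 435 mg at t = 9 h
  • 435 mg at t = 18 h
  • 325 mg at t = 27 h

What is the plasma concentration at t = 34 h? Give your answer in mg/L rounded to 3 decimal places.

669.068 mg/L

k = ln 2 / 17 = 0.04077 per h
Dose 1 (165 mg at t=0 h): 165·exp(−0.04077·34) = 41.250 mg/L
Dose 2 (435 mg at t=9 h): 435·exp(−0.04077·25) = 156.963 mg/L
Dose 3 (435 mg at t=18 h): 435·exp(−0.04077·16) = 226.551 mg/L
Dose 4 (325 mg at t=27 h): 325·exp(−0.04077·7) = 244.304 mg/L
C(34) = 41.250 + 156.963 + 226.551 + 244.304 = 669.068 mg/L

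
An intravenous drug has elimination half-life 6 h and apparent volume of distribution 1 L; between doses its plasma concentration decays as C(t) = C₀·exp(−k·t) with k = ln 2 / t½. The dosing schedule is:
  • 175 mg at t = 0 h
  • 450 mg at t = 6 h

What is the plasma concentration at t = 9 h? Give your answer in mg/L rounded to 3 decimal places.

k = ln 2 / 6 = 0.11552 per h
Dose 1 (175 mg at t=0 h): 175·exp(−0.11552·9) = 61.872 mg/L
Dose 2 (450 mg at t=6 h): 450·exp(−0.11552·3) = 318.198 mg/L
C(9) = 61.872 + 318.198 = 380.070 mg/L

380.070 mg/L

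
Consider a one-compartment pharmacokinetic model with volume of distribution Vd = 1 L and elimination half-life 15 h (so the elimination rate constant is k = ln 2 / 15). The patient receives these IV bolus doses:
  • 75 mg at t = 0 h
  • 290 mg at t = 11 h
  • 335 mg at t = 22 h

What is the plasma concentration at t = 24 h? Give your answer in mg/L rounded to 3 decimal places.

k = ln 2 / 15 = 0.04621 per h
Dose 1 (75 mg at t=0 h): 75·exp(−0.04621·24) = 24.741 mg/L
Dose 2 (290 mg at t=11 h): 290·exp(−0.04621·13) = 159.040 mg/L
Dose 3 (335 mg at t=22 h): 335·exp(−0.04621·2) = 305.427 mg/L
C(24) = 24.741 + 159.040 + 305.427 = 489.207 mg/L

489.207 mg/L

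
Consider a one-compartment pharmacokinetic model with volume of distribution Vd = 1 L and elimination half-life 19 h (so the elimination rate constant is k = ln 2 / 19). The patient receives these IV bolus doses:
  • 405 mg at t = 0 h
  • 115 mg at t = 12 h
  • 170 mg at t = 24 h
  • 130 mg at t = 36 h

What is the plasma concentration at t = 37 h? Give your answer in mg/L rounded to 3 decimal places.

k = ln 2 / 19 = 0.03648 per h
Dose 1 (405 mg at t=0 h): 405·exp(−0.03648·37) = 105.012 mg/L
Dose 2 (115 mg at t=12 h): 115·exp(−0.03648·25) = 46.196 mg/L
Dose 3 (170 mg at t=24 h): 170·exp(−0.03648·13) = 105.799 mg/L
Dose 4 (130 mg at t=36 h): 130·exp(−0.03648·1) = 125.343 mg/L
C(37) = 105.012 + 46.196 + 105.799 + 125.343 = 382.350 mg/L

382.350 mg/L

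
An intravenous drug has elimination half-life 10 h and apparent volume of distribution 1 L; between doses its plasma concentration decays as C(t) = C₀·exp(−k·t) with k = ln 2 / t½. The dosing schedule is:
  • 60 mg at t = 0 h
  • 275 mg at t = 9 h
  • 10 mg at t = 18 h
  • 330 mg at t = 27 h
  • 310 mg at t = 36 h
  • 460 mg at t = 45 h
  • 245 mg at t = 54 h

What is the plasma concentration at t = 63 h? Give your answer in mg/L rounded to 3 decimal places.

346.031 mg/L

k = ln 2 / 10 = 0.06931 per h
Dose 1 (60 mg at t=0 h): 60·exp(−0.06931·63) = 0.761 mg/L
Dose 2 (275 mg at t=9 h): 275·exp(−0.06931·54) = 6.513 mg/L
Dose 3 (10 mg at t=18 h): 10·exp(−0.06931·45) = 0.442 mg/L
Dose 4 (330 mg at t=27 h): 330·exp(−0.06931·36) = 27.215 mg/L
Dose 5 (310 mg at t=36 h): 310·exp(−0.06931·27) = 47.707 mg/L
Dose 6 (460 mg at t=45 h): 460·exp(−0.06931·18) = 132.100 mg/L
Dose 7 (245 mg at t=54 h): 245·exp(−0.06931·9) = 131.292 mg/L
C(63) = 0.761 + 6.513 + 0.442 + 27.215 + 47.707 + 132.100 + 131.292 = 346.031 mg/L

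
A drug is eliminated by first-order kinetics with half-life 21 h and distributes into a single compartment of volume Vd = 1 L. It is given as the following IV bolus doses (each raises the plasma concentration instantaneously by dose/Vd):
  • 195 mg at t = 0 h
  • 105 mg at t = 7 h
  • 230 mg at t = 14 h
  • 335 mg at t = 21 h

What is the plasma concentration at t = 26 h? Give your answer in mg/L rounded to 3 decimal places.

577.562 mg/L

k = ln 2 / 21 = 0.03301 per h
Dose 1 (195 mg at t=0 h): 195·exp(−0.03301·26) = 82.667 mg/L
Dose 2 (105 mg at t=7 h): 105·exp(−0.03301·19) = 56.083 mg/L
Dose 3 (230 mg at t=14 h): 230·exp(−0.03301·12) = 154.779 mg/L
Dose 4 (335 mg at t=21 h): 335·exp(−0.03301·5) = 284.034 mg/L
C(26) = 82.667 + 56.083 + 154.779 + 284.034 = 577.562 mg/L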